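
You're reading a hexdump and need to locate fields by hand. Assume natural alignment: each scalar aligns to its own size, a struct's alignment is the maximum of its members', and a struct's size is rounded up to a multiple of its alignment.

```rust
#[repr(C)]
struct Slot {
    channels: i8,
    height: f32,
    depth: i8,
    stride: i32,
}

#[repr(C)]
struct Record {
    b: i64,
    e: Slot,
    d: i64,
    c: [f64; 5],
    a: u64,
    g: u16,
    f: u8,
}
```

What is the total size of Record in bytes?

88 bytes

Slot: channels at 0 (size 1, align 1) → ends 1; pad 3 to align 4 for height; height at 4 (size 4, align 4) → ends 8; depth at 8 (size 1, align 1) → ends 9; pad 3 to align 4 for stride; stride at 12 (size 4, align 4) → ends 16; total 16 bytes, alignment 4
b at 0 (size 8, align 8) → ends 8
e at 8 (size 16, align 4) → ends 24
d at 24 (size 8, align 8) → ends 32
c at 32 (size 40, align 8) → ends 72
a at 72 (size 8, align 8) → ends 80
g at 80 (size 2, align 2) → ends 82
f at 82 (size 1, align 1) → ends 83
tail pad 5 to reach multiple of 8
total 88 bytes, alignment 8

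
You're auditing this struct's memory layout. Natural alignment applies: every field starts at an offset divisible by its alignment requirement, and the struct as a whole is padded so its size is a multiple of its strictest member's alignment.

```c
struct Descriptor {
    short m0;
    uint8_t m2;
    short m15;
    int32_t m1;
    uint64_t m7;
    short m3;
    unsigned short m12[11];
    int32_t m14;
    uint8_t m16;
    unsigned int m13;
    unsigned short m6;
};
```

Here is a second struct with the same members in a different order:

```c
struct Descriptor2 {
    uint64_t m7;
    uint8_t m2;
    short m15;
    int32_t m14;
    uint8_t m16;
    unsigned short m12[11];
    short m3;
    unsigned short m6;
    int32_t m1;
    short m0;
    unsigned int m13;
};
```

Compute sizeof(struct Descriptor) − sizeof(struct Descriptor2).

m0 at 0 (size 2, align 2) → ends 2
m2 at 2 (size 1, align 1) → ends 3
pad 1 to align 2 for m15
m15 at 4 (size 2, align 2) → ends 6
pad 2 to align 4 for m1
m1 at 8 (size 4, align 4) → ends 12
pad 4 to align 8 for m7
m7 at 16 (size 8, align 8) → ends 24
m3 at 24 (size 2, align 2) → ends 26
m12 at 26 (size 22, align 2) → ends 48
m14 at 48 (size 4, align 4) → ends 52
m16 at 52 (size 1, align 1) → ends 53
pad 3 to align 4 for m13
m13 at 56 (size 4, align 4) → ends 60
m6 at 60 (size 2, align 2) → ends 62
tail pad 2 to reach multiple of 8
total 64 bytes, alignment 8
— Descriptor2 —
m7 at 0 (size 8, align 8) → ends 8
m2 at 8 (size 1, align 1) → ends 9
pad 1 to align 2 for m15
m15 at 10 (size 2, align 2) → ends 12
m14 at 12 (size 4, align 4) → ends 16
m16 at 16 (size 1, align 1) → ends 17
pad 1 to align 2 for m12
m12 at 18 (size 22, align 2) → ends 40
m3 at 40 (size 2, align 2) → ends 42
m6 at 42 (size 2, align 2) → ends 44
m1 at 44 (size 4, align 4) → ends 48
m0 at 48 (size 2, align 2) → ends 50
pad 2 to align 4 for m13
m13 at 52 (size 4, align 4) → ends 56
total 56 bytes, alignment 8
64 − 56 = 8

8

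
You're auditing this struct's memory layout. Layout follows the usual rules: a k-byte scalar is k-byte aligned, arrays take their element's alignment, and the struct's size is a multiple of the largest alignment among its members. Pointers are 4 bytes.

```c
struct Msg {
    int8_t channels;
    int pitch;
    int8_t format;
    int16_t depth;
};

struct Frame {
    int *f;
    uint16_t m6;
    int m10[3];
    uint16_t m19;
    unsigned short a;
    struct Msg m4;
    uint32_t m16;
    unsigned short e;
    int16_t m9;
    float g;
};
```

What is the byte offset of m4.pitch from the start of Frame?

Msg: 0..1  channels  (1B, 1-aligned); 1..4  -- padding (3B); 4..8  pitch  (4B, 4-aligned); 8..9  format  (1B, 1-aligned); 9..10  -- padding (1B); 10..12  depth  (2B, 2-aligned); sizeof = 12, alignof = 4
0..4  f  (4B, 4-aligned)
4..6  m6  (2B, 2-aligned)
6..8  -- padding (2B)
8..20  m10  (12B, 4-aligned)
20..22  m19  (2B, 2-aligned)
22..24  a  (2B, 2-aligned)
24..36  m4  (12B, 4-aligned)
within Msg: pitch at 4
24 + 4 = 28

28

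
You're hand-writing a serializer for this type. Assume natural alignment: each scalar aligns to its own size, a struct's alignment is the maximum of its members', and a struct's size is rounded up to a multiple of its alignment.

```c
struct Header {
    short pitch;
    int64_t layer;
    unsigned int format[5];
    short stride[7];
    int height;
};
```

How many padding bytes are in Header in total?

@0: pitch [2B, align 2] → 2
+6 pad (align 8)
@8: layer [8B, align 8] → 16
@16: format [20B, align 4] → 36
@36: stride [14B, align 2] → 50
+2 pad (align 4)
@52: height [4B, align 4] → 56
size 56, align 8
data bytes 48, size 56 → padding 8

8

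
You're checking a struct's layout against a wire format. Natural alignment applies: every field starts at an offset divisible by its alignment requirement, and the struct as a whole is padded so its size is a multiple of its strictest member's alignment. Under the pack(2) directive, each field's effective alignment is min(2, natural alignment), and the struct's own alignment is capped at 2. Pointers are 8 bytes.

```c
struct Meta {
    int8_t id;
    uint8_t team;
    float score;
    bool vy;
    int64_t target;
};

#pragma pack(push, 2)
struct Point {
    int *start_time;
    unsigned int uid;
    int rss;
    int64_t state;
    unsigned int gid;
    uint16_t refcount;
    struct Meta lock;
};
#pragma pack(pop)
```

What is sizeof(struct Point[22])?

1188

Meta: id at 0 (size 1, align 1) → ends 1; team at 1 (size 1, align 1) → ends 2; pad 2 to align 4 for score; score at 4 (size 4, align 4) → ends 8; vy at 8 (size 1, align 1) → ends 9; pad 7 to align 8 for target; target at 16 (size 8, align 8) → ends 24; total 24 bytes, alignment 8
start_time at 0 (size 8, align 2) → ends 8
uid at 8 (size 4, align 2) → ends 12
rss at 12 (size 4, align 2) → ends 16
state at 16 (size 8, align 2) → ends 24
gid at 24 (size 4, align 2) → ends 28
refcount at 28 (size 2, align 2) → ends 30
lock at 30 (size 24, align 2) → ends 54
total 54 bytes, alignment 2
array of 22: 22 × 54 = 1188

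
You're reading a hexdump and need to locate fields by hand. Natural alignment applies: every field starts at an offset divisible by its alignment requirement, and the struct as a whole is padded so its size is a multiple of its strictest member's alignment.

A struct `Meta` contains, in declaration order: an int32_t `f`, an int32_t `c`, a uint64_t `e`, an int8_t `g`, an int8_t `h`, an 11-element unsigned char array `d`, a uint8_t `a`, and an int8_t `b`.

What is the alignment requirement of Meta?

8

member alignments: f=4, c=4, e=8, g=1, h=1, d=1, a=1, b=1
max = 8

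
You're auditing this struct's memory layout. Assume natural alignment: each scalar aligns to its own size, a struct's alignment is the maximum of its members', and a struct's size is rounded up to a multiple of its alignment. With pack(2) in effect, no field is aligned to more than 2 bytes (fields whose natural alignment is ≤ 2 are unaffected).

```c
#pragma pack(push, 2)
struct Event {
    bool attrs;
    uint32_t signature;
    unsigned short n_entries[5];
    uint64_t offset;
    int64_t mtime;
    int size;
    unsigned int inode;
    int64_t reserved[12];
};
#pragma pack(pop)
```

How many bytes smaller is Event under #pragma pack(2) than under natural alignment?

natural layout:
  0..1  attrs  (1B, 1-aligned)
  1..4  -- padding (3B)
  4..8  signature  (4B, 4-aligned)
  8..18  n_entries  (10B, 2-aligned)
  18..24  -- padding (6B)
  24..32  offset  (8B, 8-aligned)
  32..40  mtime  (8B, 8-aligned)
  40..44  size  (4B, 4-aligned)
  44..48  inode  (4B, 4-aligned)
  48..144  reserved  (96B, 8-aligned)
  sizeof = 144, alignof = 8
packed(2) layout:
  0..1  attrs  (1B, 1-aligned)
  1..2  -- padding (1B)
  2..6  signature  (4B, 2-aligned)
  6..16  n_entries  (10B, 2-aligned)
  16..24  offset  (8B, 2-aligned)
  24..32  mtime  (8B, 2-aligned)
  32..36  size  (4B, 2-aligned)
  36..40  inode  (4B, 2-aligned)
  40..136  reserved  (96B, 2-aligned)
  sizeof = 136, alignof = 2
144 − 136 = 8

8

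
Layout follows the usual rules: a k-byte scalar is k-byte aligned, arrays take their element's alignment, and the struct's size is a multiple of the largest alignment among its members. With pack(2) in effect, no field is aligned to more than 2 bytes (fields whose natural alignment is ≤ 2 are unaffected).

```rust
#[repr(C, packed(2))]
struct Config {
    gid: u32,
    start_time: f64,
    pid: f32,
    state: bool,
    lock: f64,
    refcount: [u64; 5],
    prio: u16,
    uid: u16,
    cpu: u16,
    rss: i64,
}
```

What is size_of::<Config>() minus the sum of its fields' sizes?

0..4  gid  (4B, 2-aligned)
4..12  start_time  (8B, 2-aligned)
12..16  pid  (4B, 2-aligned)
16..17  state  (1B, 1-aligned)
17..18  -- padding (1B)
18..26  lock  (8B, 2-aligned)
26..66  refcount  (40B, 2-aligned)
66..68  prio  (2B, 2-aligned)
68..70  uid  (2B, 2-aligned)
70..72  cpu  (2B, 2-aligned)
72..80  rss  (8B, 2-aligned)
sizeof = 80, alignof = 2
data bytes 79, size 80 → padding 1

1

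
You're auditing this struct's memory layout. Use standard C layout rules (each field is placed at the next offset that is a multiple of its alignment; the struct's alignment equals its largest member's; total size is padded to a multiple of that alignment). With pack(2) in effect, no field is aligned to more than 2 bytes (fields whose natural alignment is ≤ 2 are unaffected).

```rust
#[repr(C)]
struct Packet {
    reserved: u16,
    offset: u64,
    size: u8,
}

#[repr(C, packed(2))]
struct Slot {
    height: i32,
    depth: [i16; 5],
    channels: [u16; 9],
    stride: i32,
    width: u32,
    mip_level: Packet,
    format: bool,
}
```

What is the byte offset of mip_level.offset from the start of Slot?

48

Packet: 0..2  reserved  (2B, 2-aligned); 2..8  -- padding (6B); 8..16  offset  (8B, 8-aligned); 16..17  size  (1B, 1-aligned); 17..24  -- tail padding (7B); sizeof = 24, alignof = 8
0..4  height  (4B, 2-aligned)
4..14  depth  (10B, 2-aligned)
14..32  channels  (18B, 2-aligned)
32..36  stride  (4B, 2-aligned)
36..40  width  (4B, 2-aligned)
40..64  mip_level  (24B, 2-aligned)
within Packet: offset at 8
40 + 8 = 48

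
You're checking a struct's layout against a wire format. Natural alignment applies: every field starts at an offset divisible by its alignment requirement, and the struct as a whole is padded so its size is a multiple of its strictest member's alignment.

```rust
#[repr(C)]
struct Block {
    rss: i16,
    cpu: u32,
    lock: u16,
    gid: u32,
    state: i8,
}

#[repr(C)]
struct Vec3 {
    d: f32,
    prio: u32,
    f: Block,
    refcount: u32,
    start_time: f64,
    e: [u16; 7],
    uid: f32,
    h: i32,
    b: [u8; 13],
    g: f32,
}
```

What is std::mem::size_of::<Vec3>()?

88

Block: 0..2  rss  (2B, 2-aligned); 2..4  -- padding (2B); 4..8  cpu  (4B, 4-aligned); 8..10  lock  (2B, 2-aligned); 10..12  -- padding (2B); 12..16  gid  (4B, 4-aligned); 16..17  state  (1B, 1-aligned); 17..20  -- tail padding (3B); sizeof = 20, alignof = 4
0..4  d  (4B, 4-aligned)
4..8  prio  (4B, 4-aligned)
8..28  f  (20B, 4-aligned)
28..32  refcount  (4B, 4-aligned)
32..40  start_time  (8B, 8-aligned)
40..54  e  (14B, 2-aligned)
54..56  -- padding (2B)
56..60  uid  (4B, 4-aligned)
60..64  h  (4B, 4-aligned)
64..77  b  (13B, 1-aligned)
77..80  -- padding (3B)
80..84  g  (4B, 4-aligned)
84..88  -- tail padding (4B)
sizeof = 88, alignof = 8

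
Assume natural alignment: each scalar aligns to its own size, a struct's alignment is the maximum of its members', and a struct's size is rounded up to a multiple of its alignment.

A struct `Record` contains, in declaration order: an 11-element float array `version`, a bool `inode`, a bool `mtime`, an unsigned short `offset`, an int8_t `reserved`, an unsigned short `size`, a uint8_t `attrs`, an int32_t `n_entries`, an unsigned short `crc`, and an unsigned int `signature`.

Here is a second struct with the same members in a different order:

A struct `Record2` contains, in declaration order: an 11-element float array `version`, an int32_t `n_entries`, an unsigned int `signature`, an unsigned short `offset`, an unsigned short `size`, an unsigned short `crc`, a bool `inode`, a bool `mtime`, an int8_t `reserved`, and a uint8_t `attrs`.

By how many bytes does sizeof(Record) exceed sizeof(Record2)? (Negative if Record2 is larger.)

version at 0 (size 44, align 4) → ends 44
inode at 44 (size 1, align 1) → ends 45
mtime at 45 (size 1, align 1) → ends 46
offset at 46 (size 2, align 2) → ends 48
reserved at 48 (size 1, align 1) → ends 49
pad 1 to align 2 for size
size at 50 (size 2, align 2) → ends 52
attrs at 52 (size 1, align 1) → ends 53
pad 3 to align 4 for n_entries
n_entries at 56 (size 4, align 4) → ends 60
crc at 60 (size 2, align 2) → ends 62
pad 2 to align 4 for signature
signature at 64 (size 4, align 4) → ends 68
total 68 bytes, alignment 4
— Record2 —
version at 0 (size 44, align 4) → ends 44
n_entries at 44 (size 4, align 4) → ends 48
signature at 48 (size 4, align 4) → ends 52
offset at 52 (size 2, align 2) → ends 54
size at 54 (size 2, align 2) → ends 56
crc at 56 (size 2, align 2) → ends 58
inode at 58 (size 1, align 1) → ends 59
mtime at 59 (size 1, align 1) → ends 60
reserved at 60 (size 1, align 1) → ends 61
attrs at 61 (size 1, align 1) → ends 62
tail pad 2 to reach multiple of 4
total 64 bytes, alignment 4
68 − 64 = 4

4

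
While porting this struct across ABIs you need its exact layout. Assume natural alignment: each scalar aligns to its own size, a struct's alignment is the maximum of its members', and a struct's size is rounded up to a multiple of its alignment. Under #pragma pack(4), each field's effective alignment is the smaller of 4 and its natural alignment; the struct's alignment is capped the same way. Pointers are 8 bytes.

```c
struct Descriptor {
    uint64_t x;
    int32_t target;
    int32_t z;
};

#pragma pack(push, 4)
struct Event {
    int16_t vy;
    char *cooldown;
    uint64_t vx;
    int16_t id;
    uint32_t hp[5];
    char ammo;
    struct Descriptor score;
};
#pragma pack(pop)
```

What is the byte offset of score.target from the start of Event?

56

Descriptor: 0..8  x  (8B, 8-aligned); 8..12  target  (4B, 4-aligned); 12..16  z  (4B, 4-aligned); sizeof = 16, alignof = 8
0..2  vy  (2B, 2-aligned)
2..4  -- padding (2B)
4..12  cooldown  (8B, 4-aligned)
12..20  vx  (8B, 4-aligned)
20..22  id  (2B, 2-aligned)
22..24  -- padding (2B)
24..44  hp  (20B, 4-aligned)
44..45  ammo  (1B, 1-aligned)
45..48  -- padding (3B)
48..64  score  (16B, 4-aligned)
within Descriptor: target at 8
48 + 8 = 56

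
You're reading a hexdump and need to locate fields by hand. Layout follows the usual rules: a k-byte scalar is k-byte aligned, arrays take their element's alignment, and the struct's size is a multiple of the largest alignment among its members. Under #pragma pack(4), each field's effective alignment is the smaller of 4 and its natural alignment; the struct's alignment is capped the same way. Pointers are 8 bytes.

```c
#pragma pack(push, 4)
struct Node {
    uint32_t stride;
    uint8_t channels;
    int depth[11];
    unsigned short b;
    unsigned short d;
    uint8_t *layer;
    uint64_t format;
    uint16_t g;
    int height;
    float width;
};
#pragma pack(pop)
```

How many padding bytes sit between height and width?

0..4  stride  (4B, 4-aligned)
4..5  channels  (1B, 1-aligned)
5..8  -- padding (3B)
8..52  depth  (44B, 4-aligned)
52..54  b  (2B, 2-aligned)
54..56  d  (2B, 2-aligned)
56..64  layer  (8B, 4-aligned)
64..72  format  (8B, 4-aligned)
72..74  g  (2B, 2-aligned)
74..76  -- padding (2B)
76..80  height  (4B, 4-aligned)
80..84  width  (4B, 4-aligned)

0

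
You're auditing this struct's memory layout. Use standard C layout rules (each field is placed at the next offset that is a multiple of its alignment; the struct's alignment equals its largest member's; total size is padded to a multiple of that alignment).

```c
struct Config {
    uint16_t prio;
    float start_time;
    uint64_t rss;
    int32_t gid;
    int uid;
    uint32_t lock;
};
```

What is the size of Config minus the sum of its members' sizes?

prio at 0 (size 2, align 2) → ends 2
pad 2 to align 4 for start_time
start_time at 4 (size 4, align 4) → ends 8
rss at 8 (size 8, align 8) → ends 16
gid at 16 (size 4, align 4) → ends 20
uid at 20 (size 4, align 4) → ends 24
lock at 24 (size 4, align 4) → ends 28
tail pad 4 to reach multiple of 8
total 32 bytes, alignment 8
data bytes 26, size 32 → padding 6

6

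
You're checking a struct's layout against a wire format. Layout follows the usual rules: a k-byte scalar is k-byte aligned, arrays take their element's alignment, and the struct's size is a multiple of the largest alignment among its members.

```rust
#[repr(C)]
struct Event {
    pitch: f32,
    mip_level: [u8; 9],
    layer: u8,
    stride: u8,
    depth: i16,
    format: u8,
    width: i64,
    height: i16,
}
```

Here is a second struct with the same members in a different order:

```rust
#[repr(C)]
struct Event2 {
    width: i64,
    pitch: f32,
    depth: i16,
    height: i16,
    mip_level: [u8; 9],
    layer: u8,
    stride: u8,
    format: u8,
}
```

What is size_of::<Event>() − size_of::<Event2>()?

8

0..4  pitch  (4B, 4-aligned)
4..13  mip_level  (9B, 1-aligned)
13..14  layer  (1B, 1-aligned)
14..15  stride  (1B, 1-aligned)
15..16  -- padding (1B)
16..18  depth  (2B, 2-aligned)
18..19  format  (1B, 1-aligned)
19..24  -- padding (5B)
24..32  width  (8B, 8-aligned)
32..34  height  (2B, 2-aligned)
34..40  -- tail padding (6B)
sizeof = 40, alignof = 8
— Event2 —
0..8  width  (8B, 8-aligned)
8..12  pitch  (4B, 4-aligned)
12..14  depth  (2B, 2-aligned)
14..16  height  (2B, 2-aligned)
16..25  mip_level  (9B, 1-aligned)
25..26  layer  (1B, 1-aligned)
26..27  stride  (1B, 1-aligned)
27..28  format  (1B, 1-aligned)
28..32  -- tail padding (4B)
sizeof = 32, alignof = 8
40 − 32 = 8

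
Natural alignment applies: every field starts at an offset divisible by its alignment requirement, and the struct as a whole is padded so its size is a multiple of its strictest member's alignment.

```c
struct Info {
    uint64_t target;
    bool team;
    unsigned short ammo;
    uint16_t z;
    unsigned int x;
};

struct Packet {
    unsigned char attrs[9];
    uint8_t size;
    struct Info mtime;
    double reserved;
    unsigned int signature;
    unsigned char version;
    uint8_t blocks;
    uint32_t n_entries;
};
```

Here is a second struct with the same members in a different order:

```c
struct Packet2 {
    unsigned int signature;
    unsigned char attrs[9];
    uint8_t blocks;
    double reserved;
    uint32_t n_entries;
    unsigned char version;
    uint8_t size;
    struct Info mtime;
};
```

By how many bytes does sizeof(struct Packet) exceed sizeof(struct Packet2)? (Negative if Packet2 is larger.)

8

Info: 0..8  target  (8B, 8-aligned); 8..9  team  (1B, 1-aligned); 9..10  -- padding (1B); 10..12  ammo  (2B, 2-aligned); 12..14  z  (2B, 2-aligned); 14..16  -- padding (2B); 16..20  x  (4B, 4-aligned); 20..24  -- tail padding (4B); sizeof = 24, alignof = 8
0..9  attrs  (9B, 1-aligned)
9..10  size  (1B, 1-aligned)
10..16  -- padding (6B)
16..40  mtime  (24B, 8-aligned)
40..48  reserved  (8B, 8-aligned)
48..52  signature  (4B, 4-aligned)
52..53  version  (1B, 1-aligned)
53..54  blocks  (1B, 1-aligned)
54..56  -- padding (2B)
56..60  n_entries  (4B, 4-aligned)
60..64  -- tail padding (4B)
sizeof = 64, alignof = 8
— Packet2 —
0..4  signature  (4B, 4-aligned)
4..13  attrs  (9B, 1-aligned)
13..14  blocks  (1B, 1-aligned)
14..16  -- padding (2B)
16..24  reserved  (8B, 8-aligned)
24..28  n_entries  (4B, 4-aligned)
28..29  version  (1B, 1-aligned)
29..30  size  (1B, 1-aligned)
30..32  -- padding (2B)
32..56  mtime  (24B, 8-aligned)
sizeof = 56, alignof = 8
64 − 56 = 8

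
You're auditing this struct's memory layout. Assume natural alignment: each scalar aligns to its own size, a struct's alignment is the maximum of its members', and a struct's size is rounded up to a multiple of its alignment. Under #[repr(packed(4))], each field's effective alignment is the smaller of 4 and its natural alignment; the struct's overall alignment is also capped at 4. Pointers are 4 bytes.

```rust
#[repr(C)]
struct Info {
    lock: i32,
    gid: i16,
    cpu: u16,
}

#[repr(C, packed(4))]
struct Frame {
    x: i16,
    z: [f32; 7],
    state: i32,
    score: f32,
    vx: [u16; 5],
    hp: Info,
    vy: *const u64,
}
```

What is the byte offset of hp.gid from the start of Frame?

56

Info: lock at 0 (size 4, align 4) → ends 4; gid at 4 (size 2, align 2) → ends 6; cpu at 6 (size 2, align 2) → ends 8; total 8 bytes, alignment 4
x at 0 (size 2, align 2) → ends 2
pad 2 to align 4 for z
z at 4 (size 28, align 4) → ends 32
state at 32 (size 4, align 4) → ends 36
score at 36 (size 4, align 4) → ends 40
vx at 40 (size 10, align 2) → ends 50
pad 2 to align 4 for hp
hp at 52 (size 8, align 4) → ends 60
within Info: gid at 4
52 + 4 = 56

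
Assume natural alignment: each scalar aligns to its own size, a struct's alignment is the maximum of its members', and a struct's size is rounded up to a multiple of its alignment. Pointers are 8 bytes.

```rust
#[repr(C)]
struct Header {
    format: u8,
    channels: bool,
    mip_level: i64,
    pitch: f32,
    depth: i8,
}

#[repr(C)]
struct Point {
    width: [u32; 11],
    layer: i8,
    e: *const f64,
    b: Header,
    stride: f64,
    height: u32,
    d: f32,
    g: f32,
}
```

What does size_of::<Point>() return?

Header: format at 0 (size 1, align 1) → ends 1; channels at 1 (size 1, align 1) → ends 2; pad 6 to align 8 for mip_level; mip_level at 8 (size 8, align 8) → ends 16; pitch at 16 (size 4, align 4) → ends 20; depth at 20 (size 1, align 1) → ends 21; tail pad 3 to reach multiple of 8; total 24 bytes, alignment 8
width at 0 (size 44, align 4) → ends 44
layer at 44 (size 1, align 1) → ends 45
pad 3 to align 8 for e
e at 48 (size 8, align 8) → ends 56
b at 56 (size 24, align 8) → ends 80
stride at 80 (size 8, align 8) → ends 88
height at 88 (size 4, align 4) → ends 92
d at 92 (size 4, align 4) → ends 96
g at 96 (size 4, align 4) → ends 100
tail pad 4 to reach multiple of 8
total 104 bytes, alignment 8

104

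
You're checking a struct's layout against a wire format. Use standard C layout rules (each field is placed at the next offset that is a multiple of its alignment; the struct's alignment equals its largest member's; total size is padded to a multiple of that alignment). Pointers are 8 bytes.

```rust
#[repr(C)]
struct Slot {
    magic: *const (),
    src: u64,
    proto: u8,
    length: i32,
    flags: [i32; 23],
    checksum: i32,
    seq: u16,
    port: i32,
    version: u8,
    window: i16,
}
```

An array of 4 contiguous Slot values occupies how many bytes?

544

@0: magic [8B, align 8] → 8
@8: src [8B, align 8] → 16
@16: proto [1B, align 1] → 17
+3 pad (align 4)
@20: length [4B, align 4] → 24
@24: flags [92B, align 4] → 116
@116: checksum [4B, align 4] → 120
@120: seq [2B, align 2] → 122
+2 pad (align 4)
@124: port [4B, align 4] → 128
@128: version [1B, align 1] → 129
+1 pad (align 2)
@130: window [2B, align 2] → 132
+4 tail pad (align 8)
size 136, align 8
array of 4: 4 × 136 = 544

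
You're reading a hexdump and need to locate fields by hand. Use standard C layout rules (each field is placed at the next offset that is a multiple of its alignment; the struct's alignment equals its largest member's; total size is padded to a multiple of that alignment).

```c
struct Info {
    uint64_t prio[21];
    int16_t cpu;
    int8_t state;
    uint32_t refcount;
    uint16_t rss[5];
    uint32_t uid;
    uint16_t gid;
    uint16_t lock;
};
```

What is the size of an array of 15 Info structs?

3000

0..168  prio  (168B, 8-aligned)
168..170  cpu  (2B, 2-aligned)
170..171  state  (1B, 1-aligned)
171..172  -- padding (1B)
172..176  refcount  (4B, 4-aligned)
176..186  rss  (10B, 2-aligned)
186..188  -- padding (2B)
188..192  uid  (4B, 4-aligned)
192..194  gid  (2B, 2-aligned)
194..196  lock  (2B, 2-aligned)
196..200  -- tail padding (4B)
sizeof = 200, alignof = 8
array of 15: 15 × 200 = 3000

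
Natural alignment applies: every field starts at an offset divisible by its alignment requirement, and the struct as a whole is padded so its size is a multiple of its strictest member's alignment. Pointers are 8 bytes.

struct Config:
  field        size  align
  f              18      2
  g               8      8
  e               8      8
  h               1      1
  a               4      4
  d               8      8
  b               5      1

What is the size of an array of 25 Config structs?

f at 0 (size 18, align 2) → ends 18
pad 6 to align 8 for g
g at 24 (size 8, align 8) → ends 32
e at 32 (size 8, align 8) → ends 40
h at 40 (size 1, align 1) → ends 41
pad 3 to align 4 for a
a at 44 (size 4, align 4) → ends 48
d at 48 (size 8, align 8) → ends 56
b at 56 (size 5, align 1) → ends 61
tail pad 3 to reach multiple of 8
total 64 bytes, alignment 8
array of 25: 25 × 64 = 1600

1600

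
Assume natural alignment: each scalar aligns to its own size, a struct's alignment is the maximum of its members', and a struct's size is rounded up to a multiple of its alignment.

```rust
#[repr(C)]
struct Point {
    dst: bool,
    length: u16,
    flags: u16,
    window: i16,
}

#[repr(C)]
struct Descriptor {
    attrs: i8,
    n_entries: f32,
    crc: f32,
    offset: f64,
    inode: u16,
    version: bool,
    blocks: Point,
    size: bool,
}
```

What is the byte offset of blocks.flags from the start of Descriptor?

Point: @0: dst [1B, align 1] → 1; +1 pad (align 2); @2: length [2B, align 2] → 4; @4: flags [2B, align 2] → 6; @6: window [2B, align 2] → 8; size 8, align 2
@0: attrs [1B, align 1] → 1
+3 pad (align 4)
@4: n_entries [4B, align 4] → 8
@8: crc [4B, align 4] → 12
+4 pad (align 8)
@16: offset [8B, align 8] → 24
@24: inode [2B, align 2] → 26
@26: version [1B, align 1] → 27
+1 pad (align 2)
@28: blocks [8B, align 2] → 36
within Point: flags at 4
28 + 4 = 32

32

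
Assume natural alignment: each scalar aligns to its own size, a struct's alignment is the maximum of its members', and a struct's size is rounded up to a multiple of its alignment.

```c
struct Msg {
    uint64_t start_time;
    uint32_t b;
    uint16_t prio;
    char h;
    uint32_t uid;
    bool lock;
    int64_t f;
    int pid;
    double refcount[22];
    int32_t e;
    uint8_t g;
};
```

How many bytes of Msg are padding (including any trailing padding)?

11

@0: start_time [8B, align 8] → 8
@8: b [4B, align 4] → 12
@12: prio [2B, align 2] → 14
@14: h [1B, align 1] → 15
+1 pad (align 4)
@16: uid [4B, align 4] → 20
@20: lock [1B, align 1] → 21
+3 pad (align 8)
@24: f [8B, align 8] → 32
@32: pid [4B, align 4] → 36
+4 pad (align 8)
@40: refcount [176B, align 8] → 216
@216: e [4B, align 4] → 220
@220: g [1B, align 1] → 221
+3 tail pad (align 8)
size 224, align 8
data bytes 213, size 224 → padding 11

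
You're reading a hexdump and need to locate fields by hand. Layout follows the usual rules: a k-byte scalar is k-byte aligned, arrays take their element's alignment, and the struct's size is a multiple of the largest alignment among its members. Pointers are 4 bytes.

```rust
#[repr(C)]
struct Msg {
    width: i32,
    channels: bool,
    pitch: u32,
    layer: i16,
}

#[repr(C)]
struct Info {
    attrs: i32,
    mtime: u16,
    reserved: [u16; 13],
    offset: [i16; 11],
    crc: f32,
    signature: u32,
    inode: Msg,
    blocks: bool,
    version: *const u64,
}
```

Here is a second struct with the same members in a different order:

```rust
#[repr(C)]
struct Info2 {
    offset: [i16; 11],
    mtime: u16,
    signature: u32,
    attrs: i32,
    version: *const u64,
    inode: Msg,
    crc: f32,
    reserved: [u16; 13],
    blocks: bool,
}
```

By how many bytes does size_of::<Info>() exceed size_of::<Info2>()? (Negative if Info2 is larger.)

4

Msg: @0: width [4B, align 4] → 4; @4: channels [1B, align 1] → 5; +3 pad (align 4); @8: pitch [4B, align 4] → 12; @12: layer [2B, align 2] → 14; +2 tail pad (align 4); size 16, align 4
@0: attrs [4B, align 4] → 4
@4: mtime [2B, align 2] → 6
@6: reserved [26B, align 2] → 32
@32: offset [22B, align 2] → 54
+2 pad (align 4)
@56: crc [4B, align 4] → 60
@60: signature [4B, align 4] → 64
@64: inode [16B, align 4] → 80
@80: blocks [1B, align 1] → 81
+3 pad (align 4)
@84: version [4B, align 4] → 88
size 88, align 4
— Info2 —
@0: offset [22B, align 2] → 22
@22: mtime [2B, align 2] → 24
@24: signature [4B, align 4] → 28
@28: attrs [4B, align 4] → 32
@32: version [4B, align 4] → 36
@36: inode [16B, align 4] → 52
@52: crc [4B, align 4] → 56
@56: reserved [26B, align 2] → 82
@82: blocks [1B, align 1] → 83
+1 tail pad (align 4)
size 84, align 4
88 − 84 = 4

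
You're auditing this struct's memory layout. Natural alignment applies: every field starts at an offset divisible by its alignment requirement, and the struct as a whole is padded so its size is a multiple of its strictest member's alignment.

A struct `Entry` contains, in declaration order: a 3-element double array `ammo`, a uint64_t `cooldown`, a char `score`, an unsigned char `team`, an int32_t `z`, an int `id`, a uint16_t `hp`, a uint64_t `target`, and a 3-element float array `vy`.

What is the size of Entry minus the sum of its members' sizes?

8

@0: ammo [24B, align 8] → 24
@24: cooldown [8B, align 8] → 32
@32: score [1B, align 1] → 33
@33: team [1B, align 1] → 34
+2 pad (align 4)
@36: z [4B, align 4] → 40
@40: id [4B, align 4] → 44
@44: hp [2B, align 2] → 46
+2 pad (align 8)
@48: target [8B, align 8] → 56
@56: vy [12B, align 4] → 68
+4 tail pad (align 8)
size 72, align 8
data bytes 64, size 72 → padding 8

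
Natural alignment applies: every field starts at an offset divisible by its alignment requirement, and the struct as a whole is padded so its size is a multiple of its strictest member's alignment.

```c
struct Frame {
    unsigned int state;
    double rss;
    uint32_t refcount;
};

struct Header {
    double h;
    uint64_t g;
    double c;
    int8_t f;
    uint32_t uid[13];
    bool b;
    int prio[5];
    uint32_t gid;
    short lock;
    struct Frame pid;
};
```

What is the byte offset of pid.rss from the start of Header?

Frame: 0..4  state  (4B, 4-aligned); 4..8  -- padding (4B); 8..16  rss  (8B, 8-aligned); 16..20  refcount  (4B, 4-aligned); 20..24  -- tail padding (4B); sizeof = 24, alignof = 8
0..8  h  (8B, 8-aligned)
8..16  g  (8B, 8-aligned)
16..24  c  (8B, 8-aligned)
24..25  f  (1B, 1-aligned)
25..28  -- padding (3B)
28..80  uid  (52B, 4-aligned)
80..81  b  (1B, 1-aligned)
81..84  -- padding (3B)
84..104  prio  (20B, 4-aligned)
104..108  gid  (4B, 4-aligned)
108..110  lock  (2B, 2-aligned)
110..112  -- padding (2B)
112..136  pid  (24B, 8-aligned)
within Frame: rss at 8
112 + 8 = 120

120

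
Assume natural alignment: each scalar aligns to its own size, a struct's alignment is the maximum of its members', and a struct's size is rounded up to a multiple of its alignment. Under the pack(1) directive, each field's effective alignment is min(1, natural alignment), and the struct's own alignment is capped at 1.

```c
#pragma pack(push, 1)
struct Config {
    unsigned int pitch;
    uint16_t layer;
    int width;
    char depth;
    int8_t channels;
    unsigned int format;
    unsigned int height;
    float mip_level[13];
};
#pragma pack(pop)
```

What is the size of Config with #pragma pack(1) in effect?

@0: pitch [4B, align 1] → 4
@4: layer [2B, align 1] → 6
@6: width [4B, align 1] → 10
@10: depth [1B, align 1] → 11
@11: channels [1B, align 1] → 12
@12: format [4B, align 1] → 16
@16: height [4B, align 1] → 20
@20: mip_level [52B, align 1] → 72
size 72, align 1

72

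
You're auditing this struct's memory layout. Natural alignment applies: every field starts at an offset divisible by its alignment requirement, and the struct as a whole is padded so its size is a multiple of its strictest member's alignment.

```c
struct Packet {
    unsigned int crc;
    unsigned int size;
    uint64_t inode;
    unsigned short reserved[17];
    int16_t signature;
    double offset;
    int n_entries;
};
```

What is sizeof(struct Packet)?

72

0..4  crc  (4B, 4-aligned)
4..8  size  (4B, 4-aligned)
8..16  inode  (8B, 8-aligned)
16..50  reserved  (34B, 2-aligned)
50..52  signature  (2B, 2-aligned)
52..56  -- padding (4B)
56..64  offset  (8B, 8-aligned)
64..68  n_entries  (4B, 4-aligned)
68..72  -- tail padding (4B)
sizeof = 72, alignof = 8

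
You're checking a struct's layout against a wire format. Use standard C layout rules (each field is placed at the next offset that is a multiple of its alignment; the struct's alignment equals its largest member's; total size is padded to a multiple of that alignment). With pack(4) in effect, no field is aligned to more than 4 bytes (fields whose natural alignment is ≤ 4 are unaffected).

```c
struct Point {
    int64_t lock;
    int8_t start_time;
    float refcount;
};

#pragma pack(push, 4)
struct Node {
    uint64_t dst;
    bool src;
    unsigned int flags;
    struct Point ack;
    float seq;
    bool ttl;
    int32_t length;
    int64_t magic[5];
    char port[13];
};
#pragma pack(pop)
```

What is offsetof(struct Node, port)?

Point: @0: lock [8B, align 8] → 8; @8: start_time [1B, align 1] → 9; +3 pad (align 4); @12: refcount [4B, align 4] → 16; size 16, align 8
@0: dst [8B, align 4] → 8
@8: src [1B, align 1] → 9
+3 pad (align 4)
@12: flags [4B, align 4] → 16
@16: ack [16B, align 4] → 32
@32: seq [4B, align 4] → 36
@36: ttl [1B, align 1] → 37
+3 pad (align 4)
@40: length [4B, align 4] → 44
@44: magic [40B, align 4] → 84
@84: port [13B, align 1] → 97

84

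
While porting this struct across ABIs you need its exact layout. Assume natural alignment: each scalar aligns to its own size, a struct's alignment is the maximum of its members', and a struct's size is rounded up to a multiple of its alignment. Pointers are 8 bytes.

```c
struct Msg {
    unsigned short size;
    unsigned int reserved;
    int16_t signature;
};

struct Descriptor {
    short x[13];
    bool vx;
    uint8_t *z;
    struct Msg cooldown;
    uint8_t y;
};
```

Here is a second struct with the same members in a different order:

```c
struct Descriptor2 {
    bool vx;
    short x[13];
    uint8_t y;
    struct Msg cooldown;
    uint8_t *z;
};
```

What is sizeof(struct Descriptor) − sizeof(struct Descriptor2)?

0

Msg: size at 0 (size 2, align 2) → ends 2; pad 2 to align 4 for reserved; reserved at 4 (size 4, align 4) → ends 8; signature at 8 (size 2, align 2) → ends 10; tail pad 2 to reach multiple of 4; total 12 bytes, alignment 4
x at 0 (size 26, align 2) → ends 26
vx at 26 (size 1, align 1) → ends 27
pad 5 to align 8 for z
z at 32 (size 8, align 8) → ends 40
cooldown at 40 (size 12, align 4) → ends 52
y at 52 (size 1, align 1) → ends 53
tail pad 3 to reach multiple of 8
total 56 bytes, alignment 8
— Descriptor2 —
vx at 0 (size 1, align 1) → ends 1
pad 1 to align 2 for x
x at 2 (size 26, align 2) → ends 28
y at 28 (size 1, align 1) → ends 29
pad 3 to align 4 for cooldown
cooldown at 32 (size 12, align 4) → ends 44
pad 4 to align 8 for z
z at 48 (size 8, align 8) → ends 56
total 56 bytes, alignment 8
56 − 56 = 0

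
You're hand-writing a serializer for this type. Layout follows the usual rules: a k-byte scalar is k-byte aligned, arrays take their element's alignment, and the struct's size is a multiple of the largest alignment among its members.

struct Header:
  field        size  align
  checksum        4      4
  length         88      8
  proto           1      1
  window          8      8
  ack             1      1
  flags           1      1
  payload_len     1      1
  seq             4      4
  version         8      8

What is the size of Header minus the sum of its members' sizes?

12

@0: checksum [4B, align 4] → 4
+4 pad (align 8)
@8: length [88B, align 8] → 96
@96: proto [1B, align 1] → 97
+7 pad (align 8)
@104: window [8B, align 8] → 112
@112: ack [1B, align 1] → 113
@113: flags [1B, align 1] → 114
@114: payload_len [1B, align 1] → 115
+1 pad (align 4)
@116: seq [4B, align 4] → 120
@120: version [8B, align 8] → 128
size 128, align 8
data bytes 116, size 128 → padding 12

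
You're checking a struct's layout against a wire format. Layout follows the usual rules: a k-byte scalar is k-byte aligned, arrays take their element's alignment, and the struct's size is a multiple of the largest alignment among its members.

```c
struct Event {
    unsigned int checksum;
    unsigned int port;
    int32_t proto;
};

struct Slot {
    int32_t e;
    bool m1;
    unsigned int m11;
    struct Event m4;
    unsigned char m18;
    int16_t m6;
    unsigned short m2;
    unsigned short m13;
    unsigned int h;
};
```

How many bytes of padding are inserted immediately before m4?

Event: @0: checksum [4B, align 4] → 4; @4: port [4B, align 4] → 8; @8: proto [4B, align 4] → 12; size 12, align 4
@0: e [4B, align 4] → 4
@4: m1 [1B, align 1] → 5
+3 pad (align 4)
@8: m11 [4B, align 4] → 12
@12: m4 [12B, align 4] → 24

0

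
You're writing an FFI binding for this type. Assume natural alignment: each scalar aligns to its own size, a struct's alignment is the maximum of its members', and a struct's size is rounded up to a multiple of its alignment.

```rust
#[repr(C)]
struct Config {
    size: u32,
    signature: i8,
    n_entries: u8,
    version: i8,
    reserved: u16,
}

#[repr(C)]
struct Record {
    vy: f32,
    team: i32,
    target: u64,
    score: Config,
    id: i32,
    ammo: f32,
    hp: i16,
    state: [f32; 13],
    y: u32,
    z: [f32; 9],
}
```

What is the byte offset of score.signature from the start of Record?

20

Config: @0: size [4B, align 4] → 4; @4: signature [1B, align 1] → 5; @5: n_entries [1B, align 1] → 6; @6: version [1B, align 1] → 7; +1 pad (align 2); @8: reserved [2B, align 2] → 10; +2 tail pad (align 4); size 12, align 4
@0: vy [4B, align 4] → 4
@4: team [4B, align 4] → 8
@8: target [8B, align 8] → 16
@16: score [12B, align 4] → 28
within Config: signature at 4
16 + 4 = 20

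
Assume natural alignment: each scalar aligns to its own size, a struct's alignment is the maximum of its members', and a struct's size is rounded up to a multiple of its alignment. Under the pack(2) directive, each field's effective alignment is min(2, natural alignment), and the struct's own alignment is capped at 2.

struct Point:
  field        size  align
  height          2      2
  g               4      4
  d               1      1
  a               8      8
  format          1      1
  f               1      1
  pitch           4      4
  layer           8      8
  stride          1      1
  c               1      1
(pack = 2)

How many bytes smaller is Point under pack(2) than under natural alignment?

16

natural layout:
  @0: height [2B, align 2] → 2
  +2 pad (align 4)
  @4: g [4B, align 4] → 8
  @8: d [1B, align 1] → 9
  +7 pad (align 8)
  @16: a [8B, align 8] → 24
  @24: format [1B, align 1] → 25
  @25: f [1B, align 1] → 26
  +2 pad (align 4)
  @28: pitch [4B, align 4] → 32
  @32: layer [8B, align 8] → 40
  @40: stride [1B, align 1] → 41
  @41: c [1B, align 1] → 42
  +6 tail pad (align 8)
  size 48, align 8
packed(2) layout:
  @0: height [2B, align 2] → 2
  @2: g [4B, align 2] → 6
  @6: d [1B, align 1] → 7
  +1 pad (align 2)
  @8: a [8B, align 2] → 16
  @16: format [1B, align 1] → 17
  @17: f [1B, align 1] → 18
  @18: pitch [4B, align 2] → 22
  @22: layer [8B, align 2] → 30
  @30: stride [1B, align 1] → 31
  @31: c [1B, align 1] → 32
  size 32, align 2
48 − 32 = 16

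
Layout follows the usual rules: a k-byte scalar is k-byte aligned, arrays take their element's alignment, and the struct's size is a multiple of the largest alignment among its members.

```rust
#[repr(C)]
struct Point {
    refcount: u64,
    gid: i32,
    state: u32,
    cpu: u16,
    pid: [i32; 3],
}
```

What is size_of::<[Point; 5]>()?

160

0..8  refcount  (8B, 8-aligned)
8..12  gid  (4B, 4-aligned)
12..16  state  (4B, 4-aligned)
16..18  cpu  (2B, 2-aligned)
18..20  -- padding (2B)
20..32  pid  (12B, 4-aligned)
sizeof = 32, alignof = 8
array of 5: 5 × 32 = 160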